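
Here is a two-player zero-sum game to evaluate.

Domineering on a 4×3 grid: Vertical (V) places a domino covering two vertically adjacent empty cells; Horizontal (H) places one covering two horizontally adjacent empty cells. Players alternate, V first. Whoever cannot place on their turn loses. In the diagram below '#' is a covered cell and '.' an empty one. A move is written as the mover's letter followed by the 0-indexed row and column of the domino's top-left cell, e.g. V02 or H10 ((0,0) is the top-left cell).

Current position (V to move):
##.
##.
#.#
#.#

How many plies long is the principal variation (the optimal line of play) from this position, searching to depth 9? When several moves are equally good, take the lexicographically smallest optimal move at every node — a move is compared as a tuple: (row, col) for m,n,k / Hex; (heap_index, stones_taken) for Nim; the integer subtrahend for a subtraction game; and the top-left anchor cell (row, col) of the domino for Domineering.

PV length from [##./##./#.#/#.#]: 1 ply

ply 1, V at ##./##./#.#/#.# | V02=+1→###/###/#.#/#.#*; V21=+1→##./##./###/###
ply 2: ###/###/#.#/#.# is terminal -1 (H); from ##./##./#.#/#.# depth 9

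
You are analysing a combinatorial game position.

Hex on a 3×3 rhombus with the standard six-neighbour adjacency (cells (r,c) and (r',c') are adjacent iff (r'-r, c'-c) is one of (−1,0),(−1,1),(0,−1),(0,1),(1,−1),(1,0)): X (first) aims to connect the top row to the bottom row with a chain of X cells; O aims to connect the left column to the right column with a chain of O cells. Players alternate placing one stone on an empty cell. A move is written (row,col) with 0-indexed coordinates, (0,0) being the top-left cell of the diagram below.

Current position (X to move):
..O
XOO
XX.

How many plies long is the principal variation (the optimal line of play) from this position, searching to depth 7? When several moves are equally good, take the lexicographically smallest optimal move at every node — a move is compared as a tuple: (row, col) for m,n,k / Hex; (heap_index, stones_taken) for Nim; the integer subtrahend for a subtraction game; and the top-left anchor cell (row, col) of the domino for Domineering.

p1 X@[..O/XOO/XX.]: (0,0)[X.O/XOO/XX.]+1* (0,1)[.XO/XOO/XX.]+1 (2,2)[..O/XOO/XXX]+1
p2 O@[X.O/XOO/XX.] terminal -1; root [..O/XOO/XX.] d7

PV length from [..O/XOO/XX.]: 1 ply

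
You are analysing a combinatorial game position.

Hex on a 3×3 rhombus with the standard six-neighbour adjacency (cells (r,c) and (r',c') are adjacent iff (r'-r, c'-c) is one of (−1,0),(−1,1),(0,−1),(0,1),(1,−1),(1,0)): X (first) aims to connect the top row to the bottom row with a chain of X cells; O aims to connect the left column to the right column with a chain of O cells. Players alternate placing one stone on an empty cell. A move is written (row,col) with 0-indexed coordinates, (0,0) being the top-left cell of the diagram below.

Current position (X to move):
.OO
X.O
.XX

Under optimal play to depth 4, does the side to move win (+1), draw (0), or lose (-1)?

value(.OO/X.O/.XX, X) = +1

[.OO/X.O/.XX] X move#1: (0,0):+1/XOO/X.O/.XX*, (1,1):-1/.OO/XXO/.XX, (2,0):-1/.OO/X.O/XXX
[XOO/X.O/.XX] O move#2: (1,1):-1/XOO/XOO/.XX*, (2,0):-1/XOO/X.O/OXX
[XOO/XOO/.XX] X move#3: (2,0):+1/XOO/XOO/XXX*
[XOO/XOO/XXX] end (terminal -1, O#4); searched .OO/X.O/.XX to 4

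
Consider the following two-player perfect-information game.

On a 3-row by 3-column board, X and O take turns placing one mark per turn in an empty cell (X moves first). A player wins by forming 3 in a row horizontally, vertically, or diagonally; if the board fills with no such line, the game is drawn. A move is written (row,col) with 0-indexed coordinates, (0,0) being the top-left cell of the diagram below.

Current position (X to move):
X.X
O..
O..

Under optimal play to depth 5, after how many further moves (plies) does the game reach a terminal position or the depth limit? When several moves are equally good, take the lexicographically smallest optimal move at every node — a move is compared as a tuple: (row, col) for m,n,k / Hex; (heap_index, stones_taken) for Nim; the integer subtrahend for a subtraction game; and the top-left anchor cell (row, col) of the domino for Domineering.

PV length from [X.X/O../O..]: 1 ply

ply 1, X at X.X/O../O.. | (0,1)=+1→XXX/O../O..*; (1,1)=+1→X.X/OX./O..; (1,2)=+1→X.X/O.X/O..; (2,1)=+1→X.X/O../OX.; (2,2)=+1→X.X/O../O.X
ply 2: XXX/O../O.. is terminal -1 (O); from X.X/O../O.. depth 5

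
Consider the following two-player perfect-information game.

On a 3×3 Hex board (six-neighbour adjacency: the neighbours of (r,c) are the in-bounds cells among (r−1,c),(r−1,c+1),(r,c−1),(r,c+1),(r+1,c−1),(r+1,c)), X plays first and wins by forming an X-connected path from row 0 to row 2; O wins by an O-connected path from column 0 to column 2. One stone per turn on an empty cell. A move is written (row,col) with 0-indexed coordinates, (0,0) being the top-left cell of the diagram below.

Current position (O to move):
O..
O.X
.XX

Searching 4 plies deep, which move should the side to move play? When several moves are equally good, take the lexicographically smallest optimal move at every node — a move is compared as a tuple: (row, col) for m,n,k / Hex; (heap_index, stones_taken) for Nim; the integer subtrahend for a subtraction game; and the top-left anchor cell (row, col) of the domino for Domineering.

O's best at [O../O.X/.XX]: (0,2)

[O../O.X/.XX] O move#1: (0,1):-1/OO./O.X/.XX, (0,2):+1/O.O/O.X/.XX*, (1,1):-1/O../OOX/.XX, (2,0):-1/O../O.X/OXX
[O.O/O.X/.XX] X move#2: (0,1):-1/OXO/O.X/.XX*, (1,1):-1/O.O/OXX/.XX, (2,0):-1/O.O/O.X/XXX
[OXO/O.X/.XX] O move#3: (1,1):+1/OXO/OOX/.XX*, (2,0):-1/OXO/O.X/OXX
[OXO/OOX/.XX] end (terminal -1, X#4); searched O../O.X/.XX to 4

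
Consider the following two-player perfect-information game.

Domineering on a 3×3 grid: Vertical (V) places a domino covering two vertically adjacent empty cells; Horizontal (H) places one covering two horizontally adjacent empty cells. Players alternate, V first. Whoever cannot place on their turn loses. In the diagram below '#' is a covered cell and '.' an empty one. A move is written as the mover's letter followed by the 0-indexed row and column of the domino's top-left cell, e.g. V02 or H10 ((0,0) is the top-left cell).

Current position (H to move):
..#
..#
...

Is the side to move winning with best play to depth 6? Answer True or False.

[..#/..#/...] H move#1: H00:-1/###/..#/..., H10:+1/..#/###/...*, H20:-1/..#/..#/##., H21:-1/..#/..#/.##
[..#/###/...] end (terminal -1, V#2); searched ..#/..#/... to 6

H winning at [..#/..#/...]: True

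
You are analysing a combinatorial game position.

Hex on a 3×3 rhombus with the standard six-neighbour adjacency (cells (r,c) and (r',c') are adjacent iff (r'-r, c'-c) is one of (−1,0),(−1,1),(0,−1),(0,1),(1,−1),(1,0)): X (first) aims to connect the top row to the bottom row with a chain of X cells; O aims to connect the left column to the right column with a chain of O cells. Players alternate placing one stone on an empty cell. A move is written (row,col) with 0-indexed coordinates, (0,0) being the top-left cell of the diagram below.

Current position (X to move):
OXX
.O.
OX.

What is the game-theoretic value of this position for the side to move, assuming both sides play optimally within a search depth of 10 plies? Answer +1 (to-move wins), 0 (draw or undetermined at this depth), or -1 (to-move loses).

value(OXX/.O./OX., X) = +1

ply 1, X at OXX/.O./OX. | (1,0)=-1→OXX/XO./OX.; (1,2)=+1→OXX/.OX/OX.*; (2,2)=-1→OXX/.O./OXX
ply 2: OXX/.OX/OX. is terminal -1 (O); from OXX/.O./OX. depth 10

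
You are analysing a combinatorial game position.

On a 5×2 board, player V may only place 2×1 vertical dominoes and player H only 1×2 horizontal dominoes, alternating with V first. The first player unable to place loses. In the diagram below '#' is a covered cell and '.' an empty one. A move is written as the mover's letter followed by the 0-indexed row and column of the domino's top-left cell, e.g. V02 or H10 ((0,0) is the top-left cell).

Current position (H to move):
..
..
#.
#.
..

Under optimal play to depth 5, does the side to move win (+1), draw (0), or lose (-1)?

value(../../#./#./.., H) = +1

[../../#./#./..] H move#1: H00:+1/##/../#./#./..*, H10:+1/../##/#./#./.., H40:-1/../../#./#./##
[##/../#./#./..] V move#2: V11:-1/##/.#/##/#./..*, V21:-1/##/../##/##/.., V31:-1/##/../#./##/.#
[##/.#/##/#./..] H move#3: H40:+1/##/.#/##/#./##*
[##/.#/##/#./##] end (terminal -1, V#4); searched ../../#./#./.. to 5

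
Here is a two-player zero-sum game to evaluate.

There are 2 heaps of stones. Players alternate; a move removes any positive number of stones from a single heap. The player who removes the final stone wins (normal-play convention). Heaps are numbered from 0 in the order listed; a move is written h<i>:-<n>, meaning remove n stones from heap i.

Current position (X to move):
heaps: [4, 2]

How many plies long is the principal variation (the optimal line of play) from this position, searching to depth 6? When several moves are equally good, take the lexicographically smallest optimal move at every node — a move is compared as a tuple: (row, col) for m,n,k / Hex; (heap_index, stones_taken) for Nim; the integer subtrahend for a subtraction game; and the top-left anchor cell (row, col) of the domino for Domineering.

ply 1, X at (4,2) | h0:-1=-1→(3,2); h0:-2=+1→(2,2)*; h0:-3=-1→(1,2); h0:-4=-1→(0,2); h1:-1=-1→(4,1); h1:-2=-1→(4,0)
ply 2, O at (2,2) | h0:-1=-1→(1,2)*; h0:-2=-1→(0,2); h1:-1=-1→(2,1); h1:-2=-1→(2,0)
ply 3, X at (1,2) | h0:-1=-1→(0,2); h1:-1=+1→(1,1)*; h1:-2=-1→(1,0)
ply 4, O at (1,1) | h0:-1=-1→(0,1)*; h1:-1=-1→(1,0)
ply 5, X at (0,1) | h1:-1=+1→(0,0)*
ply 6: (0,0) is terminal -1 (O); from (4,2) depth 6

PV length from [(4,2)]: 5 plies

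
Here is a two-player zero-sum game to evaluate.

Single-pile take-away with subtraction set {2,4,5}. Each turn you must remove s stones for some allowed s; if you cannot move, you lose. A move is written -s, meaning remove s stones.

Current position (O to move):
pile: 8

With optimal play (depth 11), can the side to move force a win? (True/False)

O winning at [8]: False

ply 1, O at 8 | -2=-1→6*; -4=-1→4; -5=-1→3
ply 2, X at 6 | -2=-1→4; -4=-1→2; -5=+1→1*
ply 3: 1 is terminal -1 (O); from 8 depth 11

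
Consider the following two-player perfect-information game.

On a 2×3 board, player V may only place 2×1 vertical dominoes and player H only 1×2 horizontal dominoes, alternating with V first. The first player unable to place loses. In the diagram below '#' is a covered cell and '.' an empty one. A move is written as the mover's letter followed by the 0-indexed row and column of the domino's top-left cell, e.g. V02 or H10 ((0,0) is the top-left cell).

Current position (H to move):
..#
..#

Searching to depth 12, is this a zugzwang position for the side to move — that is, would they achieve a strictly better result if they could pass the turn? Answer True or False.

zugzwang(..#/..#, H) = False

p1 H@[..#/..#]: H00[###/..#]+1* H10[..#/###]+1
p2 V@[###/..#] terminal -1; root [..#/..#] d12
suppose H passes — search the same position with V to move:
pass> p1 V@[..#/..#]: V00[#.#/#.#]+1* V01[.##/.##]+1
pass> p2 H@[#.#/#.#] terminal -1; root [..#/..#] d12
for H: play +1, pass -1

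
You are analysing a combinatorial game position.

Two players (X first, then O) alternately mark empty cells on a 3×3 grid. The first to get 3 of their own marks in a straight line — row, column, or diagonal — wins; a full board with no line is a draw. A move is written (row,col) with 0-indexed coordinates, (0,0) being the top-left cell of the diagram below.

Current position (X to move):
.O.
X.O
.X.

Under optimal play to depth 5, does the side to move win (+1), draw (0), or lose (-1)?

value(.O./X.O/.X., X) = +1

[.O./X.O/.X.] X move#1: (0,0):+0/XO./X.O/.X., (0,2):+0/.OX/X.O/.X., (1,1):-1/.O./XXO/.X., (2,0):+1/.O./X.O/XX.*, (2,2):+0/.O./X.O/.XX
[.O./X.O/XX.] O move#2: (0,0):-1/OO./X.O/XX.*, (0,2):-1/.OO/X.O/XX., (1,1):-1/.O./XOO/XX., (2,2):-1/.O./X.O/XXO
[OO./X.O/XX.] X move#3: (0,2):+1/OOX/X.O/XX.*, (1,1):-1/OO./XXO/XX., (2,2):+1/OO./X.O/XXX
[OOX/X.O/XX.] O move#4: (1,1):-1/OOX/XOO/XX.*, (2,2):-1/OOX/X.O/XXO
[OOX/XOO/XX.] X move#5: (2,2):+1/OOX/XOO/XXX*
[OOX/XOO/XXX] end (terminal -1, O#6); searched .O./X.O/.X. to 5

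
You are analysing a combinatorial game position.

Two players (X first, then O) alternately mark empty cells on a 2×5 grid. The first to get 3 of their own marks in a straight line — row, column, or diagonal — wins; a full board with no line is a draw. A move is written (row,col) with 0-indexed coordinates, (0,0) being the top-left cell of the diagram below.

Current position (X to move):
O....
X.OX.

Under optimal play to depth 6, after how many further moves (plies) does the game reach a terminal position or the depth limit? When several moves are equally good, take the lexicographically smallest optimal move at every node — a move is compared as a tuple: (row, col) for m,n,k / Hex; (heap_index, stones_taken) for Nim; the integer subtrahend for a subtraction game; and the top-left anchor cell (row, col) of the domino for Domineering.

[O..../X.OX.] X move#1: (0,1):+0/OX.../X.OX.*, (0,2):+0/O.X../X.OX., (0,3):+0/O..X./X.OX., (0,4):+0/O...X/X.OX., (1,1):+0/O..../XXOX., (1,4):+0/O..../X.OXX
[OX.../X.OX.] O move#2: (0,2):+0/OXO../X.OX.*, (0,3):+0/OX.O./X.OX., (0,4):+0/OX..O/X.OX., (1,1):+0/OX.../XOOX., (1,4):+0/OX.../X.OXO
[OXO../X.OX.] X move#3: (0,3):+0/OXOX./X.OX.*, (0,4):+0/OXO.X/X.OX., (1,1):+0/OXO../XXOX., (1,4):+0/OXO../X.OXX
[OXOX./X.OX.] O move#4: (0,4):+0/OXOXO/X.OX.*, (1,1):+0/OXOX./XOOX., (1,4):+0/OXOX./X.OXO
[OXOXO/X.OX.] X move#5: (1,1):+0/OXOXO/XXOX.*, (1,4):+0/OXOXO/X.OXX
[OXOXO/XXOX.] O move#6: (1,4):+0/OXOXO/XXOXO*
[OXOXO/XXOXO] end (terminal +0, X#7); searched O..../X.OX. to 6

PV length from [O..../X.OX.]: 6 plies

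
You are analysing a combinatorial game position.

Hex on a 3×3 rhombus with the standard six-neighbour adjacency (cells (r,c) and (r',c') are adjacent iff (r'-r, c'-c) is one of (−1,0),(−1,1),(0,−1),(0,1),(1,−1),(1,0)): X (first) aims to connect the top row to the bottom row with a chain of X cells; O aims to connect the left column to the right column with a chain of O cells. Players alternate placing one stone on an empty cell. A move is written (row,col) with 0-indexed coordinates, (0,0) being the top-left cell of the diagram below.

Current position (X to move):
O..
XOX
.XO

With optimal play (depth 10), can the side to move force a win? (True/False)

p1 X@[O../XOX/.XO]: (0,1)[OX./XOX/.XO]+1* (0,2)[O.X/XOX/.XO]+1 (2,0)[O../XOX/XXO]+1
p2 O@[OX./XOX/.XO]: (0,2)[OXO/XOX/.XO]-1* (2,0)[OX./XOX/OXO]-1
p3 X@[OXO/XOX/.XO]: (2,0)[OXO/XOX/XXO]+1*
p4 O@[OXO/XOX/XXO] terminal -1; root [O../XOX/.XO] d10

X winning at [O../XOX/.XO]: True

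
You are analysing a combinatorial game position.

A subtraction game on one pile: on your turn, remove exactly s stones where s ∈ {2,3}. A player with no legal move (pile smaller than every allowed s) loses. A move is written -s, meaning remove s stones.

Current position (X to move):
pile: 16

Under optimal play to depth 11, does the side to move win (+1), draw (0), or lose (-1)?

ply 1, X at 16 | -2=-1→14*; -3=-1→13
ply 2, O at 14 | -2=-1→12; -3=+1→11*
ply 3, X at 11 | -2=-1→9*; -3=-1→8
ply 4, O at 9 | -2=-1→7; -3=+1→6*
ply 5, X at 6 | -2=-1→4*; -3=-1→3
ply 6, O at 4 | -2=-1→2; -3=+1→1*
ply 7: 1 is terminal -1 (X); from 16 depth 11

value(16, X) = -1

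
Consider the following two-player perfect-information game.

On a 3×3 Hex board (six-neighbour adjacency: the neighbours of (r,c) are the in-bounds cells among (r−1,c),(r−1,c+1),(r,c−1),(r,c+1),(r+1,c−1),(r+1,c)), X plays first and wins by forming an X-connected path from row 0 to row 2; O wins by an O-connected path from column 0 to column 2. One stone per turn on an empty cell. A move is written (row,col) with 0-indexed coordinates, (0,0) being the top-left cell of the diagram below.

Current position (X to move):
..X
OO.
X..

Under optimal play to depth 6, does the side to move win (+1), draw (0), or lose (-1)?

value(..X/OO./X.., X) = +1

[..X/OO./X..] X move#1: (0,0):-1/X.X/OO./X.., (0,1):-1/.XX/OO./X.., (1,2):+1/..X/OOX/X..*, (2,1):-1/..X/OO./XX., (2,2):-1/..X/OO./X.X
[..X/OOX/X..] O move#2: (0,0):-1/O.X/OOX/X..*, (0,1):-1/.OX/OOX/X.., (2,1):-1/..X/OOX/XO., (2,2):-1/..X/OOX/X.O
[O.X/OOX/X..] X move#3: (0,1):+1/OXX/OOX/X..*, (2,1):+1/O.X/OOX/XX., (2,2):+1/O.X/OOX/X.X
[OXX/OOX/X..] O move#4: (2,1):-1/OXX/OOX/XO.*, (2,2):-1/OXX/OOX/X.O
[OXX/OOX/XO.] X move#5: (2,2):+1/OXX/OOX/XOX*
[OXX/OOX/XOX] end (terminal -1, O#6); searched ..X/OO./X.. to 6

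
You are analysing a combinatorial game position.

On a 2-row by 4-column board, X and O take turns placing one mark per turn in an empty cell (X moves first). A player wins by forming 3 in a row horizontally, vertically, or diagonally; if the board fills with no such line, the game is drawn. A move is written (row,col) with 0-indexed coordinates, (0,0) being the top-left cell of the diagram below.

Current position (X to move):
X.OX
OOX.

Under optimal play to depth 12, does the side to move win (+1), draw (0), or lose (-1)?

value(X.OX/OOX., X) = 0

ply 1, X at X.OX/OOX. | (0,1)=+0→XXOX/OOX.*; (1,3)=+0→X.OX/OOXX
ply 2, O at XXOX/OOX. | (1,3)=+0→XXOX/OOXO*
ply 3: XXOX/OOXO is terminal +0 (X); from X.OX/OOX. depth 12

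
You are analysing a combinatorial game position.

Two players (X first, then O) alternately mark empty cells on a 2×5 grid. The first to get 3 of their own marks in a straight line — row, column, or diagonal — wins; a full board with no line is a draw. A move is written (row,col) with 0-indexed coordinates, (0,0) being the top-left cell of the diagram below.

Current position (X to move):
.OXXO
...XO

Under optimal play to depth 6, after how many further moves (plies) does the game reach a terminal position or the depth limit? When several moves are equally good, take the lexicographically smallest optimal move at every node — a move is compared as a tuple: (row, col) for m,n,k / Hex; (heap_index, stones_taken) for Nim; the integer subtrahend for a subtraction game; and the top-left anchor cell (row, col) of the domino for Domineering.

p1 X@[.OXXO/...XO]: (0,0)[XOXXO/...XO]+0* (1,0)[.OXXO/X..XO]+0 (1,1)[.OXXO/.X.XO]+0 (1,2)[.OXXO/..XXO]+0
p2 O@[XOXXO/...XO]: (1,0)[XOXXO/O..XO]+0* (1,1)[XOXXO/.O.XO]+0 (1,2)[XOXXO/..OXO]+0
p3 X@[XOXXO/O..XO]: (1,1)[XOXXO/OX.XO]+0* (1,2)[XOXXO/O.XXO]+0
p4 O@[XOXXO/OX.XO]: (1,2)[XOXXO/OXOXO]+0*
p5 X@[XOXXO/OXOXO] terminal +0; root [.OXXO/...XO] d6

PV length from [.OXXO/...XO]: 4 plies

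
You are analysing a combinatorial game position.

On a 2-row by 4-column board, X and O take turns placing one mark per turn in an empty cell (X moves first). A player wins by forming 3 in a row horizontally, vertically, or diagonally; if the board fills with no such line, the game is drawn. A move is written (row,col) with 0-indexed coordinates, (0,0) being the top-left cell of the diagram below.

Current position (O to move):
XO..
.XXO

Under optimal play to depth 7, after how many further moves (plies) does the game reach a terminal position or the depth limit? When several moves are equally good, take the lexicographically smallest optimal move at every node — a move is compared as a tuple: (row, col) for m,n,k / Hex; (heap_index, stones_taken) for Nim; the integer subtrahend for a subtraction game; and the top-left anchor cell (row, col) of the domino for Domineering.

p1 O@[XO../.XXO]: (0,2)[XOO./.XXO]-1 (0,3)[XO.O/.XXO]-1 (1,0)[XO../OXXO]+0*
p2 X@[XO../OXXO]: (0,2)[XOX./OXXO]+0* (0,3)[XO.X/OXXO]+0
p3 O@[XOX./OXXO]: (0,3)[XOXO/OXXO]+0*
p4 X@[XOXO/OXXO] terminal +0; root [XO../.XXO] d7

PV length from [XO../.XXO]: 3 plies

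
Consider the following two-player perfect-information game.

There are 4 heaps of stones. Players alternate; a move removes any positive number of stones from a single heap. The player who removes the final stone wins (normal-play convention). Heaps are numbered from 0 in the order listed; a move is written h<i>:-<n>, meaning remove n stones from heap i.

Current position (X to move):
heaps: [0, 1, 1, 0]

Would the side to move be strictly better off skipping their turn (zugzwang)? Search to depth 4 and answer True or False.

ply 1, X at (0,1,1,0) | h1:-1=-1→(0,0,1,0)*; h2:-1=-1→(0,1,0,0)
ply 2, O at (0,0,1,0) | h2:-1=+1→(0,0,0,0)*
ply 3: (0,0,0,0) is terminal -1 (X); from (0,1,1,0) depth 4
suppose X passes — search the same position with O to move:
pass> ply 1, O at (0,1,1,0) | h1:-1=-1→(0,0,1,0)*; h2:-1=-1→(0,1,0,0)
pass> ply 2, X at (0,0,1,0) | h2:-1=+1→(0,0,0,0)*
pass> ply 3: (0,0,0,0) is terminal -1 (O); from (0,1,1,0) depth 4
for X: play -1, pass +1

zugzwang((0,1,1,0), X) = True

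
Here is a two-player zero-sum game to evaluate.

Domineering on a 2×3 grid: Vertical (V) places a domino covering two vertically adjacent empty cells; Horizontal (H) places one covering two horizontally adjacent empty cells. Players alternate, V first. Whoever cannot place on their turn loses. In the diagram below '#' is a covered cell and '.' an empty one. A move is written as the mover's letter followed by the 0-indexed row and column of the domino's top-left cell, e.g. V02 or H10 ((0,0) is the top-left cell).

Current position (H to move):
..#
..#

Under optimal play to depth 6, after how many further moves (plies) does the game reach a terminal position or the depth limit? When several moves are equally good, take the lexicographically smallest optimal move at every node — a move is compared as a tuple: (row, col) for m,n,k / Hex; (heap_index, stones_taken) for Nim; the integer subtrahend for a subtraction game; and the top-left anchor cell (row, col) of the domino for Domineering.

ply 1, H at ..#/..# | H00=+1→###/..#*; H10=+1→..#/###
ply 2: ###/..# is terminal -1 (V); from ..#/..# depth 6

PV length from [..#/..#]: 1 ply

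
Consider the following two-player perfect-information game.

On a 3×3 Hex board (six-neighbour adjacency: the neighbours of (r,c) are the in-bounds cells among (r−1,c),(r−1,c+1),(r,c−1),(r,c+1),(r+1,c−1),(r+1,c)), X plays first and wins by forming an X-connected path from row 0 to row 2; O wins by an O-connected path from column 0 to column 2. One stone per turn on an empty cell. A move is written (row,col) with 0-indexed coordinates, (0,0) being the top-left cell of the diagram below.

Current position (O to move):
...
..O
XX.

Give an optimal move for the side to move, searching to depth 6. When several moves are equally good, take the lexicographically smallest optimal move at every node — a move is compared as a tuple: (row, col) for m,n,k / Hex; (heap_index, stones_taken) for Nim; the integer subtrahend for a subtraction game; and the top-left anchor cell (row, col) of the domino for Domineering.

ply 1, O at .../..O/XX. | (0,0)=-1→O../..O/XX.; (0,1)=+1→.O./..O/XX.*; (0,2)=-1→..O/..O/XX.; (1,0)=-1→.../O.O/XX.; (1,1)=-1→.../.OO/XX.; (2,2)=-1→.../..O/XXO
ply 2, X at .O./..O/XX. | (0,0)=-1→XO./..O/XX.*; (0,2)=-1→.OX/..O/XX.; (1,0)=-1→.O./X.O/XX.; (1,1)=-1→.O./.XO/XX.; (2,2)=-1→.O./..O/XXX
ply 3, O at XO./..O/XX. | (0,2)=-1→XOO/..O/XX.; (1,0)=+1→XO./O.O/XX.*; (1,1)=-1→XO./.OO/XX.; (2,2)=-1→XO./..O/XXO
ply 4, X at XO./O.O/XX. | (0,2)=-1→XOX/O.O/XX.*; (1,1)=-1→XO./OXO/XX.; (2,2)=-1→XO./O.O/XXX
ply 5, O at XOX/O.O/XX. | (1,1)=+1→XOX/OOO/XX.*; (2,2)=-1→XOX/O.O/XXO
ply 6: XOX/OOO/XX. is terminal -1 (X); from .../..O/XX. depth 6

O's best at [.../..O/XX.]: (0,1)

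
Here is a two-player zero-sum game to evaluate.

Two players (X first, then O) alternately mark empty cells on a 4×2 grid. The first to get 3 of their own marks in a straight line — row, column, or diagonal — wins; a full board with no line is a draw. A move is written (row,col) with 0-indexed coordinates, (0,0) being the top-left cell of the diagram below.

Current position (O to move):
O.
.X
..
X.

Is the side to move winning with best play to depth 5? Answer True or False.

O winning at [O./.X/../X.]: False

p1 O@[O./.X/../X.]: (0,1)[OO/.X/../X.]+0* (1,0)[O./OX/../X.]+0 (2,0)[O./.X/O./X.]+0 (2,1)[O./.X/.O/X.]+0 (3,1)[O./.X/../XO]+0
p2 X@[OO/.X/../X.]: (1,0)[OO/XX/../X.]+0* (2,0)[OO/.X/X./X.]+0 (2,1)[OO/.X/.X/X.]+0 (3,1)[OO/.X/../XX]+0
p3 O@[OO/XX/../X.]: (2,0)[OO/XX/O./X.]+0* (2,1)[OO/XX/.O/X.]-1 (3,1)[OO/XX/../XO]-1
p4 X@[OO/XX/O./X.]: (2,1)[OO/XX/OX/X.]+0* (3,1)[OO/XX/O./XX]+0
p5 O@[OO/XX/OX/X.]: (3,1)[OO/XX/OX/XO]+0*
p6 X@[OO/XX/OX/XO] terminal +0; root [O./.X/../X.] d5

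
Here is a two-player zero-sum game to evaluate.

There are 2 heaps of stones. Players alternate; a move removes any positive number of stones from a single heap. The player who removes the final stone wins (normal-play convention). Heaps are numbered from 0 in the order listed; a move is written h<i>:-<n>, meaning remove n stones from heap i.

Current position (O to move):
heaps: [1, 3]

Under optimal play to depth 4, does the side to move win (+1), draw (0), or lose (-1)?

value((1,3), O) = +1

p1 O@[(1,3)]: h0:-1[(0,3)]-1 h1:-1[(1,2)]-1 h1:-2[(1,1)]+1* h1:-3[(1,0)]-1
p2 X@[(1,1)]: h0:-1[(0,1)]-1* h1:-1[(1,0)]-1
p3 O@[(0,1)]: h1:-1[(0,0)]+1*
p4 X@[(0,0)] terminal -1; root [(1,3)] d4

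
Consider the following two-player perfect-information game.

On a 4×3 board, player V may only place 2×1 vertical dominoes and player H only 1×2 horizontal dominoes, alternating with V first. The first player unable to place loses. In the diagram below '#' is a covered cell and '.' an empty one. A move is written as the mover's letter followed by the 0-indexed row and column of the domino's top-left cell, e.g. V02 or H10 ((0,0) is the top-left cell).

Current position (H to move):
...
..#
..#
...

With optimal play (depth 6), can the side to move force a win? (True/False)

H winning at [.../..#/..#/...]: False

ply 1, H at .../..#/..#/... | H00=-1→##./..#/..#/...*; H01=-1→.##/..#/..#/...; H10=-1→.../###/..#/...; H20=-1→.../..#/###/...; H30=-1→.../..#/..#/##.; H31=-1→.../..#/..#/.##
ply 2, V at ##./..#/..#/... | V10=+1→##./#.#/#.#/...*; V11=+1→##./.##/.##/...; V20=+1→##./..#/#.#/#..; V21=+1→##./..#/.##/.#.
ply 3, H at ##./#.#/#.#/... | H30=-1→##./#.#/#.#/##.*; H31=-1→##./#.#/#.#/.##
ply 4, V at ##./#.#/#.#/##. | V11=+1→##./###/###/##.*
ply 5: ##./###/###/##. is terminal -1 (H); from .../..#/..#/... depth 6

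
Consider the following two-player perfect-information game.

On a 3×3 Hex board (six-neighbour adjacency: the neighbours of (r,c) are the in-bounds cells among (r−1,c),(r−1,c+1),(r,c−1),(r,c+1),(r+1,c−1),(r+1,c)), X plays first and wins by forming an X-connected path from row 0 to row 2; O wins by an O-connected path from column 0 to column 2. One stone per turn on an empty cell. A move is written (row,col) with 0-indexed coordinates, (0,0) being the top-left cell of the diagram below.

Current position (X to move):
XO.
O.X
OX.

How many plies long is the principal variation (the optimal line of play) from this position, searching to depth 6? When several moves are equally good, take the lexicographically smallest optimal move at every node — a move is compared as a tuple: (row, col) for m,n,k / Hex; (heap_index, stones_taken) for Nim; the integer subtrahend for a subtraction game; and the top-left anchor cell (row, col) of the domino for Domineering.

ply 1, X at XO./O.X/OX. | (0,2)=+1→XOX/O.X/OX.*; (1,1)=-1→XO./OXX/OX.; (2,2)=-1→XO./O.X/OXX
ply 2: XOX/O.X/OX. is terminal -1 (O); from XO./O.X/OX. depth 6

PV length from [XO./O.X/OX.]: 1 ply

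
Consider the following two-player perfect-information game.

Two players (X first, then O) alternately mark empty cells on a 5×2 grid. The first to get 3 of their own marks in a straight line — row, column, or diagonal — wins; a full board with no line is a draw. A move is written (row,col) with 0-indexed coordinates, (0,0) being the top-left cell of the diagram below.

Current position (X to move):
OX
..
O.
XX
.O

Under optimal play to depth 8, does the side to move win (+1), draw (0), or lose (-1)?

[OX/../O./XX/.O] X move#1: (1,0):+0/OX/X./O./XX/.O*, (1,1):-1/OX/.X/O./XX/.O, (2,1):-1/OX/../OX/XX/.O, (4,0):-1/OX/../O./XX/XO
[OX/X./O./XX/.O] O move#2: (1,1):+0/OX/XO/O./XX/.O*, (2,1):+0/OX/X./OO/XX/.O, (4,0):+0/OX/X./O./XX/OO
[OX/XO/O./XX/.O] X move#3: (2,1):+0/OX/XO/OX/XX/.O*, (4,0):+0/OX/XO/O./XX/XO
[OX/XO/OX/XX/.O] O move#4: (4,0):+0/OX/XO/OX/XX/OO*
[OX/XO/OX/XX/OO] end (terminal +0, X#5); searched OX/../O./XX/.O to 8

value(OX/../O./XX/.O, X) = 0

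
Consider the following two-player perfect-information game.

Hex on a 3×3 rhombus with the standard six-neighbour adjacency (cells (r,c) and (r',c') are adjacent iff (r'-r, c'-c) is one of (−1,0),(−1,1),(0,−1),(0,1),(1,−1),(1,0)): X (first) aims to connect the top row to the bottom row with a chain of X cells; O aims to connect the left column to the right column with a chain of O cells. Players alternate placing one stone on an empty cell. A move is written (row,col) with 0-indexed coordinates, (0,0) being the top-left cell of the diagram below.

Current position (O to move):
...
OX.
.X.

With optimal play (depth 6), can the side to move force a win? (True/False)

ply 1, O at .../OX./.X. | (0,0)=-1→O../OX./.X.*; (0,1)=-1→.O./OX./.X.; (0,2)=-1→..O/OX./.X.; (1,2)=-1→.../OXO/.X.; (2,0)=-1→.../OX./OX.; (2,2)=-1→.../OX./.XO
ply 2, X at O../OX./.X. | (0,1)=+1→OX./OX./.X.*; (0,2)=+1→O.X/OX./.X.; (1,2)=+1→O../OXX/.X.; (2,0)=+1→O../OX./XX.; (2,2)=+1→O../OX./.XX
ply 3: OX./OX./.X. is terminal -1 (O); from .../OX./.X. depth 6

O winning at [.../OX./.X.]: False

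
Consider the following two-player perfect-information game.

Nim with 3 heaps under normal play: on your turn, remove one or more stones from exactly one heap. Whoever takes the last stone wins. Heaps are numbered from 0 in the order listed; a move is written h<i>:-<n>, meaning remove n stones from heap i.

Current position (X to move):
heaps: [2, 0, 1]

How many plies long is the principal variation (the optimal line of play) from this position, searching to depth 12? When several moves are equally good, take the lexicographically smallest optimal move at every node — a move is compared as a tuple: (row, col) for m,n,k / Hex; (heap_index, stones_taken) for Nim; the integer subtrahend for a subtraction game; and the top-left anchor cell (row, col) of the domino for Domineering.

PV length from [(2,0,1)]: 3 plies

[(2,0,1)] X move#1: h0:-1:+1/(1,0,1)*, h0:-2:-1/(0,0,1), h2:-1:-1/(2,0,0)
[(1,0,1)] O move#2: h0:-1:-1/(0,0,1)*, h2:-1:-1/(1,0,0)
[(0,0,1)] X move#3: h2:-1:+1/(0,0,0)*
[(0,0,0)] end (terminal -1, O#4); searched (2,0,1) to 12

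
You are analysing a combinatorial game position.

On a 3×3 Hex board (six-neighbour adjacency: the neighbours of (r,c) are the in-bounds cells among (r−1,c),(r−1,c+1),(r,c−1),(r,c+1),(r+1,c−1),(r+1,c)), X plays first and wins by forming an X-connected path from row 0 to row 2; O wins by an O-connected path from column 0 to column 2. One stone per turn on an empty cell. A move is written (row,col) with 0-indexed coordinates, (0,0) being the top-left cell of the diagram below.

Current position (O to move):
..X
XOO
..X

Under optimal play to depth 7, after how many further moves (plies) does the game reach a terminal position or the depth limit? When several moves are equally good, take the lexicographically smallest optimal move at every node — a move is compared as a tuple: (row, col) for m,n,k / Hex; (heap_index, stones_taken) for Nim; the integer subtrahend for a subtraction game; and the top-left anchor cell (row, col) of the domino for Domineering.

p1 O@[..X/XOO/..X]: (0,0)[O.X/XOO/..X]+1* (0,1)[.OX/XOO/..X]+1 (2,0)[..X/XOO/O.X]+1 (2,1)[..X/XOO/.OX]-1
p2 X@[O.X/XOO/..X]: (0,1)[OXX/XOO/..X]-1* (2,0)[O.X/XOO/X.X]-1 (2,1)[O.X/XOO/.XX]-1
p3 O@[OXX/XOO/..X]: (2,0)[OXX/XOO/O.X]+1* (2,1)[OXX/XOO/.OX]-1
p4 X@[OXX/XOO/O.X] terminal -1; root [..X/XOO/..X] d7

PV length from [..X/XOO/..X]: 3 plies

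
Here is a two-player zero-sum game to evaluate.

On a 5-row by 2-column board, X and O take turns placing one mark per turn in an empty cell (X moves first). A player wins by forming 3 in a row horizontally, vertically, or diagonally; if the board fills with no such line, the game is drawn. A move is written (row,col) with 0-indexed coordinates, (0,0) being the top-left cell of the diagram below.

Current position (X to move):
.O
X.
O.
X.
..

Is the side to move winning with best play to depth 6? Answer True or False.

[.O/X./O./X./..] X move#1: (0,0):+0/XO/X./O./X./..*, (1,1):+0/.O/XX/O./X./.., (2,1):+0/.O/X./OX/X./.., (3,1):+0/.O/X./O./XX/.., (4,0):+0/.O/X./O./X./X., (4,1):+0/.O/X./O./X./.X
[XO/X./O./X./..] O move#2: (1,1):+0/XO/XO/O./X./..*, (2,1):+0/XO/X./OO/X./.., (3,1):+0/XO/X./O./XO/.., (4,0):+0/XO/X./O./X./O., (4,1):+0/XO/X./O./X./.O
[XO/XO/O./X./..] X move#3: (2,1):+0/XO/XO/OX/X./..*, (3,1):-1/XO/XO/O./XX/.., (4,0):-1/XO/XO/O./X./X., (4,1):-1/XO/XO/O./X./.X
[XO/XO/OX/X./..] O move#4: (3,1):+0/XO/XO/OX/XO/..*, (4,0):+0/XO/XO/OX/X./O., (4,1):+0/XO/XO/OX/X./.O
[XO/XO/OX/XO/..] X move#5: (4,0):+0/XO/XO/OX/XO/X.*, (4,1):+0/XO/XO/OX/XO/.X
[XO/XO/OX/XO/X.] O move#6: (4,1):+0/XO/XO/OX/XO/XO*
[XO/XO/OX/XO/XO] end (terminal +0, X#7); searched .O/X./O./X./.. to 6

X winning at [.O/X./O./X./..]: False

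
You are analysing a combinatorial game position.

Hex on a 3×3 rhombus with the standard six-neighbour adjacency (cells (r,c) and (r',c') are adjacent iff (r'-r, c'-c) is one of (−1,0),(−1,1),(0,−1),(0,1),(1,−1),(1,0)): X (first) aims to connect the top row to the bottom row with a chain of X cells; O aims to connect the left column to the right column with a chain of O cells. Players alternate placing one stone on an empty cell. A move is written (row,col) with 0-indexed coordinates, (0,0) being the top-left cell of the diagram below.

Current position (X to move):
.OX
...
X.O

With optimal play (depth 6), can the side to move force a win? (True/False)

X winning at [.OX/.../X.O]: True

[.OX/.../X.O] X move#1: (0,0):+1/XOX/.../X.O*, (1,0):+1/.OX/X../X.O, (1,1):+1/.OX/.X./X.O, (1,2):+1/.OX/..X/X.O, (2,1):+1/.OX/.../XXO
[XOX/.../X.O] O move#2: (1,0):-1/XOX/O../X.O*, (1,1):-1/XOX/.O./X.O, (1,2):-1/XOX/..O/X.O, (2,1):-1/XOX/.../XOO
[XOX/O../X.O] X move#3: (1,1):+1/XOX/OX./X.O*, (1,2):+1/XOX/O.X/X.O, (2,1):+1/XOX/O../XXO
[XOX/OX./X.O] end (terminal -1, O#4); searched .OX/.../X.O to 6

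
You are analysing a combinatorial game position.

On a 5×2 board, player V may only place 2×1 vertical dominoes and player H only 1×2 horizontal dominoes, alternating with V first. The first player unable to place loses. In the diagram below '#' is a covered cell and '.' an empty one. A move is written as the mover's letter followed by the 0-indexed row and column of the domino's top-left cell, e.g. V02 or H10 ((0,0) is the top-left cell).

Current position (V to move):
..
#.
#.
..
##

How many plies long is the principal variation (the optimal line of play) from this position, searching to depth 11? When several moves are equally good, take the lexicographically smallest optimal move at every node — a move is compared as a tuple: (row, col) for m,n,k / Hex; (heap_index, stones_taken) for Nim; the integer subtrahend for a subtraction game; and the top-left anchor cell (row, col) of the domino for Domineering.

p1 V@[../#./#./../##]: V01[.#/##/#./../##]-1* V11[../##/##/../##]-1 V21[../#./##/.#/##]-1
p2 H@[.#/##/#./../##]: H30[.#/##/#./##/##]+1*
p3 V@[.#/##/#./##/##] terminal -1; root [../#./#./../##] d11

PV length from [../#./#./../##]: 2 plies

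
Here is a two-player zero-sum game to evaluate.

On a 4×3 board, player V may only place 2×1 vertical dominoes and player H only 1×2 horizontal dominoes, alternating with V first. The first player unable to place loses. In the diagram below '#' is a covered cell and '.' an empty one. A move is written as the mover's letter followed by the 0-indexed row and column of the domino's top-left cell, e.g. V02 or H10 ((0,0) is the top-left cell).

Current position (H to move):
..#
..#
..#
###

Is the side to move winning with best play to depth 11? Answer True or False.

H winning at [..#/..#/..#/###]: True

[..#/..#/..#/###] H move#1: H00:-1/###/..#/..#/###, H10:+1/..#/###/..#/###*, H20:-1/..#/..#/###/###
[..#/###/..#/###] end (terminal -1, V#2); searched ..#/..#/..#/### to 11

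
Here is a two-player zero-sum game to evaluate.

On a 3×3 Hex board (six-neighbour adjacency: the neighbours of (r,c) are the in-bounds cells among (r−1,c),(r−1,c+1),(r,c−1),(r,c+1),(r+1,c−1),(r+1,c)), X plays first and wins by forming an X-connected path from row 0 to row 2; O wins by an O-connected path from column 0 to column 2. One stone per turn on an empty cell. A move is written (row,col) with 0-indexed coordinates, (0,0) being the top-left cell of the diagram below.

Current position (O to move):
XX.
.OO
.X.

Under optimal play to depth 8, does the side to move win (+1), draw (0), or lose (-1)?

p1 O@[XX./.OO/.X.]: (0,2)[XXO/.OO/.X.]+1* (1,0)[XX./OOO/.X.]+1 (2,0)[XX./.OO/OX.]+1 (2,2)[XX./.OO/.XO]+1
p2 X@[XXO/.OO/.X.]: (1,0)[XXO/XOO/.X.]-1* (2,0)[XXO/.OO/XX.]-1 (2,2)[XXO/.OO/.XX]-1
p3 O@[XXO/XOO/.X.]: (2,0)[XXO/XOO/OX.]+1* (2,2)[XXO/XOO/.XO]-1
p4 X@[XXO/XOO/OX.] terminal -1; root [XX./.OO/.X.] d8

value(XX./.OO/.X., O) = +1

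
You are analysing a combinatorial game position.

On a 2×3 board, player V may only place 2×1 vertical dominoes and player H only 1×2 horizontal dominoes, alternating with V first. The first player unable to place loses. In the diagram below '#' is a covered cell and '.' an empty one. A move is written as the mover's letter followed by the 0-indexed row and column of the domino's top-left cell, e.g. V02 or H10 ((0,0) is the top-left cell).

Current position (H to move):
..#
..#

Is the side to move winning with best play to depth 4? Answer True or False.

[..#/..#] H move#1: H00:+1/###/..#*, H10:+1/..#/###
[###/..#] end (terminal -1, V#2); searched ..#/..# to 4

H winning at [..#/..#]: True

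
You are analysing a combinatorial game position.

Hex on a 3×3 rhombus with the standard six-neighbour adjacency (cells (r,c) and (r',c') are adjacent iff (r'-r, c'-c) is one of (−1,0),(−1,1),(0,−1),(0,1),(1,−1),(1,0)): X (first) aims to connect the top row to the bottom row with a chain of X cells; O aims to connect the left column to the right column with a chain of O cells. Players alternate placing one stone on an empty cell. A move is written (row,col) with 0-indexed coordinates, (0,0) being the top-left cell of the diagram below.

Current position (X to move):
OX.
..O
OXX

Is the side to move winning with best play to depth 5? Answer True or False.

[OX./..O/OXX] X move#1: (0,2):-1/OXX/..O/OXX, (1,0):-1/OX./X.O/OXX, (1,1):+1/OX./.XO/OXX*
[OX./.XO/OXX] end (terminal -1, O#2); searched OX./..O/OXX to 5

X winning at [OX./..O/OXX]: True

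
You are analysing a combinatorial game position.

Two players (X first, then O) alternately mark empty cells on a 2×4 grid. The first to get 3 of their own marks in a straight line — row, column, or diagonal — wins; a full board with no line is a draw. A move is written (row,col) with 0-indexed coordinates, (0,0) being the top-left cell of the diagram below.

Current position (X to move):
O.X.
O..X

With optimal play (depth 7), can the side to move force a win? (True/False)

ply 1, X at O.X./O..X | (0,1)=+0→OXX./O..X*; (0,3)=+0→O.XX/O..X; (1,1)=+0→O.X./OX.X; (1,2)=+0→O.X./O.XX
ply 2, O at OXX./O..X | (0,3)=+0→OXXO/O..X*; (1,1)=-1→OXX./OO.X; (1,2)=-1→OXX./O.OX
ply 3, X at OXXO/O..X | (1,1)=+0→OXXO/OX.X*; (1,2)=+0→OXXO/O.XX
ply 4, O at OXXO/OX.X | (1,2)=+0→OXXO/OXOX*
ply 5: OXXO/OXOX is terminal +0 (X); from O.X./O..X depth 7

X winning at [O.X./O..X]: False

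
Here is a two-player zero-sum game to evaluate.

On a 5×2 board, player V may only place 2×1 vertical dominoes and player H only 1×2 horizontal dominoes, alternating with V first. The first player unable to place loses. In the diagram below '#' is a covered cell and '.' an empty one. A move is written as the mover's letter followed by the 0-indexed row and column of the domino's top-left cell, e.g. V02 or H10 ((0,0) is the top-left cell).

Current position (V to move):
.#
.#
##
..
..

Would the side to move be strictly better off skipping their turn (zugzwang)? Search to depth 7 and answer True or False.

[.#/.#/##/../..] V move#1: V00:-1/##/##/##/../.., V30:+1/.#/.#/##/#./#.*, V31:+1/.#/.#/##/.#/.#
[.#/.#/##/#./#.] end (terminal -1, H#2); searched .#/.#/##/../.. to 7
suppose V passes — search the same position with H to move:
pass> [.#/.#/##/../..] H move#1: H30:+1/.#/.#/##/##/..*, H40:+1/.#/.#/##/../##
pass> [.#/.#/##/##/..] V move#2: V00:-1/##/##/##/##/..*
pass> [##/##/##/##/..] H move#3: H40:+1/##/##/##/##/##*
pass> [##/##/##/##/##] end (terminal -1, V#4); searched .#/.#/##/../.. to 7
for V: play +1, pass -1

zugzwang(.#/.#/##/../.., V) = False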